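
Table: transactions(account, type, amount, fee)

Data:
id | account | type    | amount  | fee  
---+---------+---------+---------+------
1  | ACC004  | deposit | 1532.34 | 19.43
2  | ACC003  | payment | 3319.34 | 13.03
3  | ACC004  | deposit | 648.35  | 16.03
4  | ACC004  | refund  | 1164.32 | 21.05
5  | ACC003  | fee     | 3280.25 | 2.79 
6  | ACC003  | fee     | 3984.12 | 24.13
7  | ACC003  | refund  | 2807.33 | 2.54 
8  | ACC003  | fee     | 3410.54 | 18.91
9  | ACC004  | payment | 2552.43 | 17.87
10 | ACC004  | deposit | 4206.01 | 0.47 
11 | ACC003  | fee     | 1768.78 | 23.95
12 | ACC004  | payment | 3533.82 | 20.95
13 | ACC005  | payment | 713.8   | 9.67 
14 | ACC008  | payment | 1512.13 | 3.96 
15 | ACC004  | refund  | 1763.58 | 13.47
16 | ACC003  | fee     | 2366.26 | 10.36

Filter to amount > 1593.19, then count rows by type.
SELECT type, COUNT(*)
FROM transactions
WHERE amount > 1593.19
GROUP BY type

Note: WHERE filters rows before grouping.

Result:
  deposit: 1
  fee: 5
  payment: 3
  refund: 2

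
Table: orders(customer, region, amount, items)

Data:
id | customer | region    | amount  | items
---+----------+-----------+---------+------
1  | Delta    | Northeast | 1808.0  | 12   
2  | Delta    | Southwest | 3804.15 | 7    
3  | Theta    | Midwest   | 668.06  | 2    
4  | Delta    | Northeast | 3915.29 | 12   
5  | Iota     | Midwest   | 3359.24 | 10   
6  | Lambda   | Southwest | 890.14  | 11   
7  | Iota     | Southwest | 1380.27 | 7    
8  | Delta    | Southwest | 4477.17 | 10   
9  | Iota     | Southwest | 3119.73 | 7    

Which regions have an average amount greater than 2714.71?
SELECT region, AVG(amount)
FROM orders
GROUP BY region
HAVING AVG(amount) > 2714.71

Result:
  Northeast: avg=2861.65
  Southwest: avg=2734.29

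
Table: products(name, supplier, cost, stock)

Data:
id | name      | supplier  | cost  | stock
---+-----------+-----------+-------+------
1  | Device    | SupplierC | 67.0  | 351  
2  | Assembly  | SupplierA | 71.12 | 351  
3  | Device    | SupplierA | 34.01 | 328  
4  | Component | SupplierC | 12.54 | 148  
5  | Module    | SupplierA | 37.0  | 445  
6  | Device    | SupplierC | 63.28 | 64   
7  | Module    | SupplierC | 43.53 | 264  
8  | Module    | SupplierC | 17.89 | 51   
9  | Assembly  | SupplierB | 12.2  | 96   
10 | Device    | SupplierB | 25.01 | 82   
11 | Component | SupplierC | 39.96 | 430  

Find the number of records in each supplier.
SELECT supplier, COUNT(*) as count
FROM products
GROUP BY supplier

Result:
  SupplierA: 3
  SupplierB: 2
  SupplierC: 6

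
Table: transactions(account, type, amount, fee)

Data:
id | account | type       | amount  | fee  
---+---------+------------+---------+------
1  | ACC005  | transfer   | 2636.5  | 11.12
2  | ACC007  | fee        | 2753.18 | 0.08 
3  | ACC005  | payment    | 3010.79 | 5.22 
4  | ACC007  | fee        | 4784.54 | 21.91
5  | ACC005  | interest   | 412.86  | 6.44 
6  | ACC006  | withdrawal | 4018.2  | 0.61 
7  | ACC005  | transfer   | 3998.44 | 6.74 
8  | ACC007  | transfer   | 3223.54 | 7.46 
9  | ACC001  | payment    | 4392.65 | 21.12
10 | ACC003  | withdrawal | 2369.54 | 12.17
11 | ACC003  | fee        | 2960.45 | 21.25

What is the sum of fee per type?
SELECT type, SUM(fee) as result
FROM transactions
GROUP BY type

Result:
  fee: 43.24
  interest: 6.44
  payment: 26.34
  transfer: 25.32
  withdrawal: 12.78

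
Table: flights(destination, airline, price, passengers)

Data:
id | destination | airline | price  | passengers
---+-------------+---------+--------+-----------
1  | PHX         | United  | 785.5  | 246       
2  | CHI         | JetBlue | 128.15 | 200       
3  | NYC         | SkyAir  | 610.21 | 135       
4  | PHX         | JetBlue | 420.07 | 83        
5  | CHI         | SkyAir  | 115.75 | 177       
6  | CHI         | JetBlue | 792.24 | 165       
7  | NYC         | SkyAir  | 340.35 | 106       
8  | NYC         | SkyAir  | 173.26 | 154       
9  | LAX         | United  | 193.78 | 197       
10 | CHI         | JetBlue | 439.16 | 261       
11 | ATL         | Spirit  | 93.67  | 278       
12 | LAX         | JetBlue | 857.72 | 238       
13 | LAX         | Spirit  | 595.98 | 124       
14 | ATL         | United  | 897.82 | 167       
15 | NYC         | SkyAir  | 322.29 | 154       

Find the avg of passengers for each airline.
SELECT airline, AVG(passengers) as result
FROM flights
GROUP BY airline

Result:
  JetBlue: 189.40
  SkyAir: 145.20
  Spirit: 201.00
  United: 203.33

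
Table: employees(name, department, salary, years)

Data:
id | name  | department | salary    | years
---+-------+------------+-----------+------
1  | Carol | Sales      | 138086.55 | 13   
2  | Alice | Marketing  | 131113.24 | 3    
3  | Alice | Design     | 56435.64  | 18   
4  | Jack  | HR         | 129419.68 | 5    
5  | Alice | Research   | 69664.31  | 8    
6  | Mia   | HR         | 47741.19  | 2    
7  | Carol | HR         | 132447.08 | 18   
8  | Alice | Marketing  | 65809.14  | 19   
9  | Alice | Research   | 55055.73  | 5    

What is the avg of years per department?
SELECT department, AVG(years) as result
FROM employees
GROUP BY department

Result:
  Design: 18.00
  HR: 8.33
  Marketing: 11.00
  Research: 6.50
  Sales: 13.00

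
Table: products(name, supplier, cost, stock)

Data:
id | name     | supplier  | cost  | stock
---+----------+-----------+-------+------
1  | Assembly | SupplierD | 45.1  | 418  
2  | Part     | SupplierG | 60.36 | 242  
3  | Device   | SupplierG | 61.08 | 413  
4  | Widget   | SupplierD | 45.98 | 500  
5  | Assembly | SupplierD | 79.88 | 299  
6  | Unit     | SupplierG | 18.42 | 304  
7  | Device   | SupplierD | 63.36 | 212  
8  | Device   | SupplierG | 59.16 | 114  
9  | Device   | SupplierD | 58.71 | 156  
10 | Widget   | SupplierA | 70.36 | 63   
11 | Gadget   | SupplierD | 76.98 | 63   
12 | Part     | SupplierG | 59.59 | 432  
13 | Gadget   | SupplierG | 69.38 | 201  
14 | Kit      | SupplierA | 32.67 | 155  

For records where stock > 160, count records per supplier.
SELECT supplier, COUNT(*)
FROM products
WHERE stock > 160
GROUP BY supplier

Note: WHERE filters rows before grouping.

Result:
  SupplierD: 4
  SupplierG: 5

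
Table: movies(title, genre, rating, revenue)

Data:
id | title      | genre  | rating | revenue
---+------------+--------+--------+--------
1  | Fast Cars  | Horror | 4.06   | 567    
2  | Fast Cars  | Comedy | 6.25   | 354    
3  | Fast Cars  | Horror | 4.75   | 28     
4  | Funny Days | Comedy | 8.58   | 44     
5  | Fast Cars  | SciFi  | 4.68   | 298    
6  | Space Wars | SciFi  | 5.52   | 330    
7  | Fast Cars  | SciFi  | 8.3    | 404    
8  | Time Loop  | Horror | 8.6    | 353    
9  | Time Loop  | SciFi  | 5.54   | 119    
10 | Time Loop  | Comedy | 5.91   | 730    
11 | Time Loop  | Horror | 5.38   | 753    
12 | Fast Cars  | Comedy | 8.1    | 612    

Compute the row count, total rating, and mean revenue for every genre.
SELECT genre,
       COUNT(*) as cnt,
       SUM(rating) as total_rating,
       AVG(revenue) as avg_revenue
FROM movies
GROUP BY genre

Result:
  Comedy: 4 records, 28.84 total rating, 435.00 avg revenue
  Horror: 4 records, 22.79 total rating, 425.25 avg revenue
  SciFi: 4 records, 24.04 total rating, 287.75 avg revenue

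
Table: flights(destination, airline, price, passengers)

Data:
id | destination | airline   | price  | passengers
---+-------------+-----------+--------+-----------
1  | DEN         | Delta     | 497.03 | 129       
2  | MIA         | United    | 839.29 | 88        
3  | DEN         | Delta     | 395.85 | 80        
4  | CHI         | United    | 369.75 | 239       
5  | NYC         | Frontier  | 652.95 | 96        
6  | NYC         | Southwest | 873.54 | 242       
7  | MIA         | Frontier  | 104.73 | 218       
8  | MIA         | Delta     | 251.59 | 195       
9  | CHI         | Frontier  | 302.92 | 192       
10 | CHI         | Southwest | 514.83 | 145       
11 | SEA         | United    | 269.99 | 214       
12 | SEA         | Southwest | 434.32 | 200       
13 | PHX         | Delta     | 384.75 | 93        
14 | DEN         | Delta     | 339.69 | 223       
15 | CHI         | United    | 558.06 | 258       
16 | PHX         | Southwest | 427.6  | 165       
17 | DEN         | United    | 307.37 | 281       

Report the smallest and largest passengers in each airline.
SELECT airline, MIN(passengers), MAX(passengers)
FROM flights
GROUP BY airline

Result:
  Delta: min=80, max=223
  Frontier: min=96, max=218
  Southwest: min=145, max=242
  United: min=88, max=281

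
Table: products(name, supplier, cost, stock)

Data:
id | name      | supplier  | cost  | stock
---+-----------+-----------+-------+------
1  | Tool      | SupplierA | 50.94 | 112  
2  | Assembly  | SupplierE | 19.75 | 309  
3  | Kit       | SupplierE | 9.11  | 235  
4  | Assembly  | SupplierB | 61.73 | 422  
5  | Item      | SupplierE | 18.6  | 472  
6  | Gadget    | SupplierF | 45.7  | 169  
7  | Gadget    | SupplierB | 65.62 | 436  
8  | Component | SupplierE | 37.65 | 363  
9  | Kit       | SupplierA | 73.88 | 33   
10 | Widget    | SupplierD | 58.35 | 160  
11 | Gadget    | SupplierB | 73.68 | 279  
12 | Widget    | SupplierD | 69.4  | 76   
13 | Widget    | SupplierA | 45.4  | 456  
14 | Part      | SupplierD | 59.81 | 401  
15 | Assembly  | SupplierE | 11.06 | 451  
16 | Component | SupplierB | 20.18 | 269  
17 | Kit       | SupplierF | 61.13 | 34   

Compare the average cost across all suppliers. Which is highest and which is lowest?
SELECT supplier, AVG(cost)
FROM products
GROUP BY supplier
ORDER BY AVG(cost)

All groups:
  SupplierE: 19.23
  SupplierF: 53.42
  SupplierB: 55.30
  SupplierA: 56.74
  SupplierD: 62.52

Highest: SupplierD (62.52)
Lowest: SupplierE (19.23)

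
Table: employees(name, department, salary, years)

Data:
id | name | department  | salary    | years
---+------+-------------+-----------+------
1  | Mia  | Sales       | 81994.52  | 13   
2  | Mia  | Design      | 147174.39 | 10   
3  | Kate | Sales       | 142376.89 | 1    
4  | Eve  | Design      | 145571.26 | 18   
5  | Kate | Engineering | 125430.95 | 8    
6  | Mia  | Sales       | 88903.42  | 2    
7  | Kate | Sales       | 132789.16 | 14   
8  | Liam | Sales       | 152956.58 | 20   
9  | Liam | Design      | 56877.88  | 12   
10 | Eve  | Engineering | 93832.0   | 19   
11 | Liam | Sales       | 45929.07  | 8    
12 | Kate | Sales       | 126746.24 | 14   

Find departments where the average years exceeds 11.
SELECT department, AVG(years)
FROM employees
GROUP BY department
HAVING AVG(years) > 11

Result:
  Design: avg=13.33
  Engineering: avg=13.50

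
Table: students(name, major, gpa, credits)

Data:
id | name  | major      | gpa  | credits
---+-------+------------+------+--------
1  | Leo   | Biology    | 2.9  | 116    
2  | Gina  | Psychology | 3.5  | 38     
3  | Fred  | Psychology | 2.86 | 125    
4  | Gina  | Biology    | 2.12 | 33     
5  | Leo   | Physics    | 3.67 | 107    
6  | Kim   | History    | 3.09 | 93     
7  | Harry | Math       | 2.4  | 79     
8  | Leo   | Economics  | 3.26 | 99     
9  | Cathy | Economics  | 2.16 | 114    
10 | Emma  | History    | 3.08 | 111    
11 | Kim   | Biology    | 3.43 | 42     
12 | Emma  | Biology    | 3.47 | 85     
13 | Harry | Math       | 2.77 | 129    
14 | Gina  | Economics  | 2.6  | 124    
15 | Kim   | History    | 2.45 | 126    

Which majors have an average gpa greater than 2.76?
SELECT major, AVG(gpa)
FROM students
GROUP BY major
HAVING AVG(gpa) > 2.76

Result:
  Biology: avg=2.98
  History: avg=2.87
  Physics: avg=3.67
  Psychology: avg=3.18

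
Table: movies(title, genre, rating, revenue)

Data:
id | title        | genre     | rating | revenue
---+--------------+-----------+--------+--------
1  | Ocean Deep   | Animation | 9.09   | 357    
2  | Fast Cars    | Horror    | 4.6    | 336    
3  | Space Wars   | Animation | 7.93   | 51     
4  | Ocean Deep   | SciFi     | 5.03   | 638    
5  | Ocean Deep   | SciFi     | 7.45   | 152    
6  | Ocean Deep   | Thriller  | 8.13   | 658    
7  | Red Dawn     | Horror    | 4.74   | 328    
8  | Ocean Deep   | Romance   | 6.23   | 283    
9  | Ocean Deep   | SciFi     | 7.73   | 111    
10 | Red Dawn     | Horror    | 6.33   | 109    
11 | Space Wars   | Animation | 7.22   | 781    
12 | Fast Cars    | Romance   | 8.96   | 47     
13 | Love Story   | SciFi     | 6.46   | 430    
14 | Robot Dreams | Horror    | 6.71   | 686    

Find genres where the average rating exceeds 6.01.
SELECT genre, AVG(rating)
FROM movies
GROUP BY genre
HAVING AVG(rating) > 6.01

Result:
  Animation: avg=8.08
  Romance: avg=7.60
  SciFi: avg=6.67
  Thriller: avg=8.13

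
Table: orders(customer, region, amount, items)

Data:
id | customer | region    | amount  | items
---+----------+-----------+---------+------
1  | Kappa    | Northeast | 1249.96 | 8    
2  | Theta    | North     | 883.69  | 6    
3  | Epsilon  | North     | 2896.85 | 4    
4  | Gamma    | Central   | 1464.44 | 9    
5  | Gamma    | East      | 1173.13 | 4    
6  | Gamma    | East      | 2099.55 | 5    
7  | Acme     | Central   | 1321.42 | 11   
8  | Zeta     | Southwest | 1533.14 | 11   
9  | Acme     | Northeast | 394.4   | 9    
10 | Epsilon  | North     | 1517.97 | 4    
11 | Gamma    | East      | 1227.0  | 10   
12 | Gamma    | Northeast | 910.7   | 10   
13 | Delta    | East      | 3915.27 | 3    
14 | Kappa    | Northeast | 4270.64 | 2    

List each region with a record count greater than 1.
SELECT region, COUNT(*) as cnt
FROM orders
GROUP BY region
HAVING COUNT(*) > 1

Result:
  Central: 2
  East: 4
  North: 3
  Northeast: 4

Note: HAVING filters groups after aggregation, WHERE filters rows before.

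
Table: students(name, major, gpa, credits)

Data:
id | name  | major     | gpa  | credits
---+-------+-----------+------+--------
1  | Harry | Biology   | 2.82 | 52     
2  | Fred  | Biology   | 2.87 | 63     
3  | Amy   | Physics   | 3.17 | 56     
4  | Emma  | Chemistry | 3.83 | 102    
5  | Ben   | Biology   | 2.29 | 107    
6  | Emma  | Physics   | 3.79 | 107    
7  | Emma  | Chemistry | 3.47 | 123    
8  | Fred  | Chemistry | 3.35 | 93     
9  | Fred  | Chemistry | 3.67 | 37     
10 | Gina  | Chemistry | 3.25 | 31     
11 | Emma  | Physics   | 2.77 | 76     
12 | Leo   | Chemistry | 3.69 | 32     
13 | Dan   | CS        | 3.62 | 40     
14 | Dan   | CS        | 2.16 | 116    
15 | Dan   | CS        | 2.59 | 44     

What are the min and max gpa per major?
SELECT major, MIN(gpa), MAX(gpa)
FROM students
GROUP BY major

Result:
  Biology: min=2.29, max=2.87
  CS: min=2.16, max=3.62
  Chemistry: min=3.25, max=3.83
  Physics: min=2.77, max=3.79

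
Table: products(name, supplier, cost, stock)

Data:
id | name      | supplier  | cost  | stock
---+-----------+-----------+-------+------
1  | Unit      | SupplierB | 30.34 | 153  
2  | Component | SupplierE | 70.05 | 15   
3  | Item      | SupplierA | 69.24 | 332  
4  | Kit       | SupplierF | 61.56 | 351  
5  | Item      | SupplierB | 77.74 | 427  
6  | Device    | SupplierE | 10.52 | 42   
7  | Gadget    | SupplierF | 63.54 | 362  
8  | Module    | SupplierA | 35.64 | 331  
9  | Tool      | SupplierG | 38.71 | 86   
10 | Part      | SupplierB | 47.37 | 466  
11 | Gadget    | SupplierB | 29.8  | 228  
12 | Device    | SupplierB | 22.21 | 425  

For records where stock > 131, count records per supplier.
SELECT supplier, COUNT(*)
FROM products
WHERE stock > 131
GROUP BY supplier

Note: WHERE filters rows before grouping.

Result:
  SupplierA: 2
  SupplierB: 5
  SupplierF: 2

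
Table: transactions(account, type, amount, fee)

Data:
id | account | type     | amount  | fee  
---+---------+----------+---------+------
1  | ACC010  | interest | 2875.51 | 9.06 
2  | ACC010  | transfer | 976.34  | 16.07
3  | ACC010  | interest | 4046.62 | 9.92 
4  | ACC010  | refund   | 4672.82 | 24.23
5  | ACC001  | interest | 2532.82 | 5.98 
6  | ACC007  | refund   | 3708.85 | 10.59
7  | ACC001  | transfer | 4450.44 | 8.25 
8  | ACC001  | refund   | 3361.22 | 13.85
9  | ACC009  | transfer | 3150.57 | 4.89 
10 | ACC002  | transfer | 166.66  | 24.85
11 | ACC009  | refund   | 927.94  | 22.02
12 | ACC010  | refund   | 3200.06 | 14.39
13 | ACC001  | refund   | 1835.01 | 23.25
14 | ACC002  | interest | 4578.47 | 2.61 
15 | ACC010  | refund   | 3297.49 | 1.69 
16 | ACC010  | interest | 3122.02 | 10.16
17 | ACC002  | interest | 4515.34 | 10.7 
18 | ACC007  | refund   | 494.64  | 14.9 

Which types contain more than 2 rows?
SELECT type, COUNT(*) as cnt
FROM transactions
GROUP BY type
HAVING COUNT(*) > 2

Result:
  interest: 6
  refund: 8
  transfer: 4

Note: HAVING filters groups after aggregation, WHERE filters rows before.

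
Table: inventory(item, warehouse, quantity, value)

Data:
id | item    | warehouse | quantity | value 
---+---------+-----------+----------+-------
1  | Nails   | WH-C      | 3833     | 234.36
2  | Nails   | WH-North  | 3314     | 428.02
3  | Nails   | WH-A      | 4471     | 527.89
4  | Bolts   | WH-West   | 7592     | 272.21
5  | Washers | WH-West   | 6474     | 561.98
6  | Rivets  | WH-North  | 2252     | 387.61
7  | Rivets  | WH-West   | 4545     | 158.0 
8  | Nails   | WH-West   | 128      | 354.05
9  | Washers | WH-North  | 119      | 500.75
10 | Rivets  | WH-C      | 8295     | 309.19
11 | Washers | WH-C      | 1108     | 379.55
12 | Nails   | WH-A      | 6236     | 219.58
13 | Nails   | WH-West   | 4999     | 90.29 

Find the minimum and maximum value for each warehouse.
SELECT warehouse, MIN(value), MAX(value)
FROM inventory
GROUP BY warehouse

Result:
  WH-A: min=219.58, max=527.89
  WH-C: min=234.36, max=379.55
  WH-North: min=387.61, max=500.75
  WH-West: min=90.29, max=561.98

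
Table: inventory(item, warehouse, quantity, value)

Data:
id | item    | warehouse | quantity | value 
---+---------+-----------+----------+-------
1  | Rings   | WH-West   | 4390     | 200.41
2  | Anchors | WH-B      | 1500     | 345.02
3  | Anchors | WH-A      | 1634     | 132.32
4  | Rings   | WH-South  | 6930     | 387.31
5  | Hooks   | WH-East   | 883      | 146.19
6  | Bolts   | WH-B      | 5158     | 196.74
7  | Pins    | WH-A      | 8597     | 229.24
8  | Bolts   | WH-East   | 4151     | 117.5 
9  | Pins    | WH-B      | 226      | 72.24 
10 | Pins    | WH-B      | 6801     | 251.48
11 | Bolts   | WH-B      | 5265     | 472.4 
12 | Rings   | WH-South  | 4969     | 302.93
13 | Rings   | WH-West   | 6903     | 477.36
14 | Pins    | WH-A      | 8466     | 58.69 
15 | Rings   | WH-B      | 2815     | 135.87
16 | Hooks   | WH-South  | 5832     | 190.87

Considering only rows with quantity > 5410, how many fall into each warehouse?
SELECT warehouse, COUNT(*)
FROM inventory
WHERE quantity > 5410
GROUP BY warehouse

Note: WHERE filters rows before grouping.

Result:
  WH-A: 2
  WH-B: 1
  WH-South: 2
  WH-West: 1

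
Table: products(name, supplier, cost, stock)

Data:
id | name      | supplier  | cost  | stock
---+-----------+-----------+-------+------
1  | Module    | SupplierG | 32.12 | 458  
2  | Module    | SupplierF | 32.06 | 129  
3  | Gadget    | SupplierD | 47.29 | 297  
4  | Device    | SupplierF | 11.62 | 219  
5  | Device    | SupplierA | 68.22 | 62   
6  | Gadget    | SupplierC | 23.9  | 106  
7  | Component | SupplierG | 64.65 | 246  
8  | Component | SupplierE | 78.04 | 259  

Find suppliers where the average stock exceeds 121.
SELECT supplier, AVG(stock)
FROM products
GROUP BY supplier
HAVING AVG(stock) > 121

Result:
  SupplierD: avg=297.00
  SupplierE: avg=259.00
  SupplierF: avg=174.00
  SupplierG: avg=352.00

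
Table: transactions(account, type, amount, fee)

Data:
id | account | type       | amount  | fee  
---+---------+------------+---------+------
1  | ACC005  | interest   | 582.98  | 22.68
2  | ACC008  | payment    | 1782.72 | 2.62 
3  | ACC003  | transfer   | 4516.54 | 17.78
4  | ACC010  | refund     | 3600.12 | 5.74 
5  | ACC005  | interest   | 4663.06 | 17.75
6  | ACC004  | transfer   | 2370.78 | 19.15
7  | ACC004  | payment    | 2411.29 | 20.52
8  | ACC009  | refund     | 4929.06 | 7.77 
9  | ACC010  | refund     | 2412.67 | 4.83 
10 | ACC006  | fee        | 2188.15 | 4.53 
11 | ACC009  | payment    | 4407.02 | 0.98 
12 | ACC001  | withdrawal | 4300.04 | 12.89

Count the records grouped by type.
SELECT type, COUNT(*) as count
FROM transactions
GROUP BY type

Result:
  fee: 1
  interest: 2
  payment: 3
  refund: 3
  transfer: 2
  withdrawal: 1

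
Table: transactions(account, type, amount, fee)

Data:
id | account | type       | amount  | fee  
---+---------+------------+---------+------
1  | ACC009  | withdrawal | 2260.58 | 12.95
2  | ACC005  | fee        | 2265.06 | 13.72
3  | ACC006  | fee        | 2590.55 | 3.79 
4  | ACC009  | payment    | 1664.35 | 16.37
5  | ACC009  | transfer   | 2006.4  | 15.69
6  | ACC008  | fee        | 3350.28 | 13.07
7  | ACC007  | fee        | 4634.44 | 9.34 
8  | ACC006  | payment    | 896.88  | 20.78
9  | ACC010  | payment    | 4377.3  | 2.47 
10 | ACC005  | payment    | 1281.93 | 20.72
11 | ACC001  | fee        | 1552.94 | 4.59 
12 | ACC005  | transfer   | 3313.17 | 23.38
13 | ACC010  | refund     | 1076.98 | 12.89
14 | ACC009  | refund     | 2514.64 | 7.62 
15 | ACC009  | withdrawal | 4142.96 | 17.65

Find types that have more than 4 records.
SELECT type, COUNT(*) as cnt
FROM transactions
GROUP BY type
HAVING COUNT(*) > 4

Result:
  fee: 5

Note: HAVING filters groups after aggregation, WHERE filters rows before.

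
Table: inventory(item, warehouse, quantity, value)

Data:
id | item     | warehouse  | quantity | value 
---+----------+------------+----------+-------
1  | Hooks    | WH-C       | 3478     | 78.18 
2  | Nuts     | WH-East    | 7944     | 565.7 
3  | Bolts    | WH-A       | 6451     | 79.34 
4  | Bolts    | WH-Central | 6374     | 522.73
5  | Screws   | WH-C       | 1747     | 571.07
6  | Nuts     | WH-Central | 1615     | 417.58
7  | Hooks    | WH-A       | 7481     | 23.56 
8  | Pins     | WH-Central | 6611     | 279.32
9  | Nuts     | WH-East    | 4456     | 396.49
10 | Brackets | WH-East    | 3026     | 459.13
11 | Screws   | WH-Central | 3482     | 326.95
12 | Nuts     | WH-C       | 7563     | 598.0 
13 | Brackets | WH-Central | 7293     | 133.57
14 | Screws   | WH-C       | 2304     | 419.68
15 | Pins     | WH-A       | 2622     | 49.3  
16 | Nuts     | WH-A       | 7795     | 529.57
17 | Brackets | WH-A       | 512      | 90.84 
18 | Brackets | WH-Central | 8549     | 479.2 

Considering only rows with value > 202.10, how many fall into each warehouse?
SELECT warehouse, COUNT(*)
FROM inventory
WHERE value > 202.10
GROUP BY warehouse

Note: WHERE filters rows before grouping.

Result:
  WH-A: 1
  WH-C: 3
  WH-Central: 5
  WH-East: 3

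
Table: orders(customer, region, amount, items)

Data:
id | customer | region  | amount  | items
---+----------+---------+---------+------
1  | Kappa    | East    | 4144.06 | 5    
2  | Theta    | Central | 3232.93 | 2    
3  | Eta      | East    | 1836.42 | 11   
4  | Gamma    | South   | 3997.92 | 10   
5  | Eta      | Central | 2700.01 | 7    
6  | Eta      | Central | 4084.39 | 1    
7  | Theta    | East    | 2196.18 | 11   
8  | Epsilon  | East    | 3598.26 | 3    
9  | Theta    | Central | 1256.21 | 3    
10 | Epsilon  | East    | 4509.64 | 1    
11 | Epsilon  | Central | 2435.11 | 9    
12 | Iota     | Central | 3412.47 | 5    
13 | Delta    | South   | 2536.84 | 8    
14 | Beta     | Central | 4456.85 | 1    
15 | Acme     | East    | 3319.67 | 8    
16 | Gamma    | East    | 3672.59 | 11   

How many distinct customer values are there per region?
SELECT region, COUNT(DISTINCT customer)
FROM orders
GROUP BY region

Result:
  Central: 5 distinct
  East: 6 distinct
  South: 2 distinct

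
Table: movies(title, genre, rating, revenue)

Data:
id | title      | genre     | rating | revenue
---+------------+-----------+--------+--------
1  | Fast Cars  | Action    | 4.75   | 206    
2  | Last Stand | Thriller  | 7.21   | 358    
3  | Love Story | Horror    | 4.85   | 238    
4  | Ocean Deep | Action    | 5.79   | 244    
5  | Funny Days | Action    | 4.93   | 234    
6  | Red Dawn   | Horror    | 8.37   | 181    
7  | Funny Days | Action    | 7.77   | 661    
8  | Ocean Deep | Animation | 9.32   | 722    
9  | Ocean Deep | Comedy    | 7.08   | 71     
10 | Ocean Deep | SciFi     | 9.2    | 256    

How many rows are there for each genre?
SELECT genre, COUNT(*) as count
FROM movies
GROUP BY genre

Result:
  Action: 4
  Animation: 1
  Comedy: 1
  Horror: 2
  SciFi: 1
  Thriller: 1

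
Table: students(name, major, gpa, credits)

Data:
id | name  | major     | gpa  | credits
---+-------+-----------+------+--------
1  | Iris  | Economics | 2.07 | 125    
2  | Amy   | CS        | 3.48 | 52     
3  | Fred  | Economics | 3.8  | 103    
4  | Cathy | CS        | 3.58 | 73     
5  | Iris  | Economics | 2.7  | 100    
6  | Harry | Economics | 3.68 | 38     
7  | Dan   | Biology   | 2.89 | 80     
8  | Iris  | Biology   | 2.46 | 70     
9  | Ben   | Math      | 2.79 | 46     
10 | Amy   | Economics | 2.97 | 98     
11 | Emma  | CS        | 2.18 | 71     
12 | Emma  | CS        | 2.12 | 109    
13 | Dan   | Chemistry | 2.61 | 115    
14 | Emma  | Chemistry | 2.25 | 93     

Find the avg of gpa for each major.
SELECT major, AVG(gpa) as result
FROM students
GROUP BY major

Result:
  Biology: 2.68
  CS: 2.84
  Chemistry: 2.43
  Economics: 3.04
  Math: 2.79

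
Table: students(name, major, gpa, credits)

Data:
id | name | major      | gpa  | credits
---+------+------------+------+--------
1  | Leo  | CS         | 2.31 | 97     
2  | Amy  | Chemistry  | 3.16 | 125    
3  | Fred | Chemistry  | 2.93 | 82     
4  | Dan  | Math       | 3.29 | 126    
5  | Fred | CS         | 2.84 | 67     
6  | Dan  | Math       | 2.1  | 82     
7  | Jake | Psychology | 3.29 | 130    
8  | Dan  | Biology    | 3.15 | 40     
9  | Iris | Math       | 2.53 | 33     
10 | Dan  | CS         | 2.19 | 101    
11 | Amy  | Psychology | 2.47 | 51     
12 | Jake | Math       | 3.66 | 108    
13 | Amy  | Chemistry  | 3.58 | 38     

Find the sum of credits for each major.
SELECT major, SUM(credits) as result
FROM students
GROUP BY major

Result:
  Biology: 40
  CS: 265
  Chemistry: 245
  Math: 349
  Psychology: 181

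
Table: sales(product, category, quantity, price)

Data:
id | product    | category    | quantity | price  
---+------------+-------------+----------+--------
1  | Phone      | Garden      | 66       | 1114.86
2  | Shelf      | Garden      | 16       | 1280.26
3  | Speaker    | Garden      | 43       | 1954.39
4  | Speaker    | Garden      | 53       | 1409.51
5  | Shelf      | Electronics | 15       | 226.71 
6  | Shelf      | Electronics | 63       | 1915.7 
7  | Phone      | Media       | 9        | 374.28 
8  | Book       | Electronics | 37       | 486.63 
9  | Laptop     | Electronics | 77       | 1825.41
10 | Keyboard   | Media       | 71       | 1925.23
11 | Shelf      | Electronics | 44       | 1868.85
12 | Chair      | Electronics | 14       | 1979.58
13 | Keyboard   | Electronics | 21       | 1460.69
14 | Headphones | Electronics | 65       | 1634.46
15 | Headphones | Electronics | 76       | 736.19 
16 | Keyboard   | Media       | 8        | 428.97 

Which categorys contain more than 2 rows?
SELECT category, COUNT(*) as cnt
FROM sales
GROUP BY category
HAVING COUNT(*) > 2

Result:
  Electronics: 9
  Garden: 4
  Media: 3

Note: HAVING filters groups after aggregation, WHERE filters rows before.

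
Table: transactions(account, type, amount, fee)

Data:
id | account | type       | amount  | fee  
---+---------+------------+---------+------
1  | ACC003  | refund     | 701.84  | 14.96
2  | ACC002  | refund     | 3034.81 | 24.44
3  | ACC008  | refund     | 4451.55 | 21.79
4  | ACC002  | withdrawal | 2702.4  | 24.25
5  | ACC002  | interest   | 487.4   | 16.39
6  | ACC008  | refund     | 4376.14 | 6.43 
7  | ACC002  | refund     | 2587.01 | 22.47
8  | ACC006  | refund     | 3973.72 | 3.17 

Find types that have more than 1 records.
SELECT type, COUNT(*) as cnt
FROM transactions
GROUP BY type
HAVING COUNT(*) > 1

Result:
  refund: 6

Note: HAVING filters groups after aggregation, WHERE filters rows before.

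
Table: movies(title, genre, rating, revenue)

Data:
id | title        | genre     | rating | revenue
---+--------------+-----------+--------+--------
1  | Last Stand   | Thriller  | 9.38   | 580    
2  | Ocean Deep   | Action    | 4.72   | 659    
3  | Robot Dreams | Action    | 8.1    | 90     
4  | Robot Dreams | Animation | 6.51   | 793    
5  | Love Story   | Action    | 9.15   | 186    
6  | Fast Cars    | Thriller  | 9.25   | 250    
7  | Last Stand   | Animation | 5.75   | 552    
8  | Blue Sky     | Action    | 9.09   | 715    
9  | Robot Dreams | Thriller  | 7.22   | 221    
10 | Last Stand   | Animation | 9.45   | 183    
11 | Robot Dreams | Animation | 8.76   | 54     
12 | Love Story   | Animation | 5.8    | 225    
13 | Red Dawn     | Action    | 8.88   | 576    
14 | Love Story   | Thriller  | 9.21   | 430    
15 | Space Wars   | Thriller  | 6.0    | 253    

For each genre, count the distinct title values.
SELECT genre, COUNT(DISTINCT title)
FROM movies
GROUP BY genre

Result:
  Action: 5 distinct
  Animation: 3 distinct
  Thriller: 5 distinct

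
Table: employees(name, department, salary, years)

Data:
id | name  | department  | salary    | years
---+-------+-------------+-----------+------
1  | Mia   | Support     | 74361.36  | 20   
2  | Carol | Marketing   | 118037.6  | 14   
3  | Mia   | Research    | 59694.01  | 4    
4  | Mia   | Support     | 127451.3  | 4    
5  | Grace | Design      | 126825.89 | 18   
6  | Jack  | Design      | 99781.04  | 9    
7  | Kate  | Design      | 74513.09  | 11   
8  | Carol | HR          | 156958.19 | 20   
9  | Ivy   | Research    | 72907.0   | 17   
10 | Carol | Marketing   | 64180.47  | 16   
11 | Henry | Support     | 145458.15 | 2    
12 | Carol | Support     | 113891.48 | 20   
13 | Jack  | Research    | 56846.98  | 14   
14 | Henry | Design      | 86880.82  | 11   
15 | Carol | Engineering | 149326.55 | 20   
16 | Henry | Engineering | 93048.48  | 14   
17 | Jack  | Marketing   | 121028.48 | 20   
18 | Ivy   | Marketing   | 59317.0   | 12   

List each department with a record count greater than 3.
SELECT department, COUNT(*) as cnt
FROM employees
GROUP BY department
HAVING COUNT(*) > 3

Result:
  Design: 4
  Marketing: 4
  Support: 4

Note: HAVING filters groups after aggregation, WHERE filters rows before.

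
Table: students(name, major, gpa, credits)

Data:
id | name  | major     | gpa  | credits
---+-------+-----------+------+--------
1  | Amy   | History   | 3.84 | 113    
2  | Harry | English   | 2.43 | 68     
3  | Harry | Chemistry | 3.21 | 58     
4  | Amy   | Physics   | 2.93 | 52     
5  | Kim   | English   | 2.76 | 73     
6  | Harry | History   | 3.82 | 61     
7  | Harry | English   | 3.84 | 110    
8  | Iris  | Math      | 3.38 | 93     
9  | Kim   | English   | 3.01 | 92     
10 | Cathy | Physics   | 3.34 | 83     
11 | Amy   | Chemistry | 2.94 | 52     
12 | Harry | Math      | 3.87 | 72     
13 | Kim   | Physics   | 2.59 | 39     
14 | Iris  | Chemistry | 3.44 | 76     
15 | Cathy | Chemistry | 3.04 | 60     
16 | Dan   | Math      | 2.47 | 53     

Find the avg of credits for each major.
SELECT major, AVG(credits) as result
FROM students
GROUP BY major

Result:
  Chemistry: 61.50
  English: 85.75
  History: 87.00
  Math: 72.67
  Physics: 58.00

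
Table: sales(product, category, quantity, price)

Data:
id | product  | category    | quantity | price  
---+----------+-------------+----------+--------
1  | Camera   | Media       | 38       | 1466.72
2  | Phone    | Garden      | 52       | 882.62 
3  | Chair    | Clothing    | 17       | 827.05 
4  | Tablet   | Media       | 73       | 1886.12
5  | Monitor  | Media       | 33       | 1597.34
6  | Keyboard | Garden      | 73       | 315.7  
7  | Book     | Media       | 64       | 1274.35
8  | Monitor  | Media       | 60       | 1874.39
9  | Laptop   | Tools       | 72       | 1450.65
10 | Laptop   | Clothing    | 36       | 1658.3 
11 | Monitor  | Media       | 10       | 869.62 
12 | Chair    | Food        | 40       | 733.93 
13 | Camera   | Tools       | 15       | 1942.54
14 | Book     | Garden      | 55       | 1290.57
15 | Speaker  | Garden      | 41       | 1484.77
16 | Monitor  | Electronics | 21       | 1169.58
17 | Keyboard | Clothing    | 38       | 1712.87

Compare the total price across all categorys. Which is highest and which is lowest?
SELECT category, SUM(price)
FROM sales
GROUP BY category
ORDER BY SUM(price)

All groups:
  Food: 733.93
  Electronics: 1169.58
  Tools: 3393.19
  Garden: 3973.66
  Clothing: 4198.22
  Media: 8968.54

Highest: Media (8968.54)
Lowest: Food (733.93)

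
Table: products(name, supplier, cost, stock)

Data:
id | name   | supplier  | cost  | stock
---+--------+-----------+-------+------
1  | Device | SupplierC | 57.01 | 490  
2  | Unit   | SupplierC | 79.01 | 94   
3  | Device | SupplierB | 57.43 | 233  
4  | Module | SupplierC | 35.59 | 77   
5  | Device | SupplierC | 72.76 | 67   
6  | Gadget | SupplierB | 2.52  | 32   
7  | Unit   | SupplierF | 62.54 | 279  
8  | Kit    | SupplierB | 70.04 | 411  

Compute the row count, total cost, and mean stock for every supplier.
SELECT supplier,
       COUNT(*) as cnt,
       SUM(cost) as total_cost,
       AVG(stock) as avg_stock
FROM products
GROUP BY supplier

Result:
  SupplierB: 3 records, 129.99 total cost, 225.33 avg stock
  SupplierC: 4 records, 244.37 total cost, 182.00 avg stock
  SupplierF: 1 records, 62.54 total cost, 279.00 avg stock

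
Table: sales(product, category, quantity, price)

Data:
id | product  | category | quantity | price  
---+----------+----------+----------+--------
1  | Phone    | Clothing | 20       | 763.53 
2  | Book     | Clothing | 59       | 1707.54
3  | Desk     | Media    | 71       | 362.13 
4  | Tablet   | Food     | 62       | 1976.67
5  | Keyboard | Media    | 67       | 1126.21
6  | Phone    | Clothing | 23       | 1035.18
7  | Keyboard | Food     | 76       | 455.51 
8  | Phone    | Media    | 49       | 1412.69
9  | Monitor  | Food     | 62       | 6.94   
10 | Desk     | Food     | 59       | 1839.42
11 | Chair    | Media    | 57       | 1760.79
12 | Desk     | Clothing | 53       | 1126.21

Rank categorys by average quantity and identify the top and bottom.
SELECT category, AVG(quantity)
FROM sales
GROUP BY category
ORDER BY AVG(quantity)

All groups:
  Clothing: 38.75
  Media: 61.00
  Food: 64.75

Highest: Food (64.75)
Lowest: Clothing (38.75)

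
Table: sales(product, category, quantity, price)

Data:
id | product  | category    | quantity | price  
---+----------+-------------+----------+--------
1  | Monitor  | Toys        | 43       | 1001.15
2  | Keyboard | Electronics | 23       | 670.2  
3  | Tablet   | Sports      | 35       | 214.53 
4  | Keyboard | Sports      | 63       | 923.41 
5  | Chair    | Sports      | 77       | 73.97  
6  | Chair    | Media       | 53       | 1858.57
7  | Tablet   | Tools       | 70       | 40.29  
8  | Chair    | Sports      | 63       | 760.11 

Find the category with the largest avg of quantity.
SELECT category, AVG(quantity) as val
FROM sales
GROUP BY category
ORDER BY val DESC
LIMIT 1

Result: Tools with avg(quantity) = 70.00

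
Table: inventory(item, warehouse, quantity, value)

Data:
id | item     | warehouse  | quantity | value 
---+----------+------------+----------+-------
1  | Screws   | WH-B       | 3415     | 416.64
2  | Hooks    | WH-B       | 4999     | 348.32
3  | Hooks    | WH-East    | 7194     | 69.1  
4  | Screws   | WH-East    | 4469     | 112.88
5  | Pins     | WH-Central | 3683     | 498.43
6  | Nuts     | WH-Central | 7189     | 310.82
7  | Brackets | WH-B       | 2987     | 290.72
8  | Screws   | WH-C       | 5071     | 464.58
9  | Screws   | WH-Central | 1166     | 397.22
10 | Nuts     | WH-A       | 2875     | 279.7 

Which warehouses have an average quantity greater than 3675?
SELECT warehouse, AVG(quantity)
FROM inventory
GROUP BY warehouse
HAVING AVG(quantity) > 3675

Result:
  WH-B: avg=3800.33
  WH-C: avg=5071.00
  WH-Central: avg=4012.67
  WH-East: avg=5831.50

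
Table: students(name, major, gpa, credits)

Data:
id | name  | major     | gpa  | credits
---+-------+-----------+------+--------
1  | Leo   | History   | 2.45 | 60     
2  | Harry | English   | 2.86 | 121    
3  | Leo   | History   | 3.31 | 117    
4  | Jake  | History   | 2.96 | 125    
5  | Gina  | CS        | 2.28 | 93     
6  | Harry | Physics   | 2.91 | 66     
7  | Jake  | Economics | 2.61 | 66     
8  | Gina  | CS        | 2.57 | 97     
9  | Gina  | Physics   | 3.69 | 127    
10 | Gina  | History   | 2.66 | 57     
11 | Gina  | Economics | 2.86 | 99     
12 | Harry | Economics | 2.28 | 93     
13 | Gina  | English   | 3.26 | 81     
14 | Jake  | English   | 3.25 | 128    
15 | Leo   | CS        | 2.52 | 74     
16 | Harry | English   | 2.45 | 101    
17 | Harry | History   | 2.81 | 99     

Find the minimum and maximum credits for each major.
SELECT major, MIN(credits), MAX(credits)
FROM students
GROUP BY major

Result:
  CS: min=74, max=97
  Economics: min=66, max=99
  English: min=81, max=128
  History: min=57, max=125
  Physics: min=66, max=127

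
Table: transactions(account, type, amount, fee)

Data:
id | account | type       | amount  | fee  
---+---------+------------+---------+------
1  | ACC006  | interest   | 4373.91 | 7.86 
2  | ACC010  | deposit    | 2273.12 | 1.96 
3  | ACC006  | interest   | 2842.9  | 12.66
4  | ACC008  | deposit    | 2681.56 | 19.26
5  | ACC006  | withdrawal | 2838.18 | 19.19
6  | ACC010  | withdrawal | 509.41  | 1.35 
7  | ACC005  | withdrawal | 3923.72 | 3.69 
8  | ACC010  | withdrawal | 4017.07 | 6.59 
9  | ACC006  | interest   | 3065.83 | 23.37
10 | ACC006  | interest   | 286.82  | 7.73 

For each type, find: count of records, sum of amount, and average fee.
SELECT type,
       COUNT(*) as cnt,
       SUM(amount) as total_amount,
       AVG(fee) as avg_fee
FROM transactions
GROUP BY type

Result:
  deposit: 2 records, 4954.68 total amount, 10.61 avg fee
  interest: 4 records, 10569.46 total amount, 12.91 avg fee
  withdrawal: 4 records, 11288.38 total amount, 7.71 avg fee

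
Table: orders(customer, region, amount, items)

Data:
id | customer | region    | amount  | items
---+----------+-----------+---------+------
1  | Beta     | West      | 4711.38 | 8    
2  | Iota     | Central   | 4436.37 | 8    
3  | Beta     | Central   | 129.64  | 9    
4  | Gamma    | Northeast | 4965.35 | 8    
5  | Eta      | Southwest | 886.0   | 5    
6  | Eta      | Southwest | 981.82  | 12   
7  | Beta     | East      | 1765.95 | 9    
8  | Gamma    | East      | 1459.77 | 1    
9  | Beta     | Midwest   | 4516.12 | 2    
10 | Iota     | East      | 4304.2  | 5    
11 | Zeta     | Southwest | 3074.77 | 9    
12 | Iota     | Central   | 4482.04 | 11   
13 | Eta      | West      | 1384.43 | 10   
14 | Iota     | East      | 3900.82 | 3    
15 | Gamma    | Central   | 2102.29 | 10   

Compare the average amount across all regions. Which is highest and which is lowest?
SELECT region, AVG(amount)
FROM orders
GROUP BY region
ORDER BY AVG(amount)

All groups:
  Southwest: 1647.53
  Central: 2787.59
  East: 2857.69
  West: 3047.91
  Midwest: 4516.12
  Northeast: 4965.35

Highest: Northeast (4965.35)
Lowest: Southwest (1647.53)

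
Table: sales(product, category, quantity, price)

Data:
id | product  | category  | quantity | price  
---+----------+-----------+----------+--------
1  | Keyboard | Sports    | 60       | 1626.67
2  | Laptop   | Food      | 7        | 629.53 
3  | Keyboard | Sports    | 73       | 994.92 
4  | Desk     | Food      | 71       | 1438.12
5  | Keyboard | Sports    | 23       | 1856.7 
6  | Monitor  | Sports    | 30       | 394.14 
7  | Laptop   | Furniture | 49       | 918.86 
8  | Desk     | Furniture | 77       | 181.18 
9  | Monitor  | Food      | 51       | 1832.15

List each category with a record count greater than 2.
SELECT category, COUNT(*) as cnt
FROM sales
GROUP BY category
HAVING COUNT(*) > 2

Result:
  Food: 3
  Sports: 4

Note: HAVING filters groups after aggregation, WHERE filters rows before.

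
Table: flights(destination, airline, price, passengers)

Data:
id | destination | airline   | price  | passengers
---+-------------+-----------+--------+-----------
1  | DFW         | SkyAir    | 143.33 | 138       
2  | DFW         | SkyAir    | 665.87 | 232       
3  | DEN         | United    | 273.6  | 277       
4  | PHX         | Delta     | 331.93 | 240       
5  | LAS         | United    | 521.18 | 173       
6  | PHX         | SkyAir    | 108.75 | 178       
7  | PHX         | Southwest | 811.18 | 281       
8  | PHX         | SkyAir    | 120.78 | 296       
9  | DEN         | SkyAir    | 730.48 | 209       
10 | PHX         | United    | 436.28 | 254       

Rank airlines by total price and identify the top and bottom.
SELECT airline, SUM(price)
FROM flights
GROUP BY airline
ORDER BY SUM(price)

All groups:
  Delta: 331.93
  Southwest: 811.18
  United: 1231.06
  SkyAir: 1769.21

Highest: SkyAir (1769.21)
Lowest: Delta (331.93)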